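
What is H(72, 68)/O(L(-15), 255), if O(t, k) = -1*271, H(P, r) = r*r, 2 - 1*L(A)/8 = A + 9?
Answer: -4624/271 ≈ -17.063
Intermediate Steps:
L(A) = -56 - 8*A (L(A) = 16 - 8*(A + 9) = 16 - 8*(9 + A) = 16 + (-72 - 8*A) = -56 - 8*A)
H(P, r) = r**2
O(t, k) = -271
H(72, 68)/O(L(-15), 255) = 68**2/(-271) = 4624*(-1/271) = -4624/271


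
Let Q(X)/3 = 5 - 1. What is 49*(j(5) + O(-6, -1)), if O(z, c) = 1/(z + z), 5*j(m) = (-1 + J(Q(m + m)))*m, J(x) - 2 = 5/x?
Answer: 196/3 ≈ 65.333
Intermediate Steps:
Q(X) = 12 (Q(X) = 3*(5 - 1) = 3*4 = 12)
J(x) = 2 + 5/x
j(m) = 17*m/60 (j(m) = ((-1 + (2 + 5/12))*m)/5 = ((-1 + 29/12)*m)/5 = (17*m/12)/5 = 17*m/60)
O(z, c) = 1/(2*z)
49*(j(5) + O(-6, -1)) = 49*((17/60)*5 + (½)/(-6)) = 49*(17/12 + (½)*(-⅙)) = 49*(17/12 - 1/12) = 49*(4/3) = 196/3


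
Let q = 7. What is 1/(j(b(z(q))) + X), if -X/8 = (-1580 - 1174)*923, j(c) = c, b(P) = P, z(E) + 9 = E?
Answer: 1/20335534 ≈ 4.9175e-8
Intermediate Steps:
z(E) = -9 + E
X = 20335536 (X = -8*(-1580 - 1174)*923 = -(-22032)*923 = -8*(-2541942) = 20335536)
1/(j(b(z(q))) + X) = 1/((-9 + 7) + 20335536) = 1/(-2 + 20335536) = 1/20335534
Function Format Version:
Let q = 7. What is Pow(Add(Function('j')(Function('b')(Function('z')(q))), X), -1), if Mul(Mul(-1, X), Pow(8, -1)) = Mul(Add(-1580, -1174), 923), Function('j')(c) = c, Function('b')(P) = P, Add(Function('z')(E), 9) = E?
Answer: Rational(1, 20335534) ≈ 4.9175e-8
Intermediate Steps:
Function('z')(E) = Add(-9, E)
X = 20335536 (X = Mul(-8, Mul(Add(-1580, -1174), 923)) = Mul(-8, Mul(-2754, 923)) = Mul(-8, -2541942) = 20335536)
Pow(Add(Function('j')(Function('b')(Function('z')(q))), X), -1) = Pow(Add(Add(-9, 7), 20335536), -1) = Pow(Add(-2, 20335536), -1) = Pow(20335534, -1) = Rational(1, 20335534)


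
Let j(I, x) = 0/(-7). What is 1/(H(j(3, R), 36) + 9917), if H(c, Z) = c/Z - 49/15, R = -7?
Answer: 15/148706 ≈ 0.00010087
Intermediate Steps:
j(I, x) = 0 (j(I, x) = 0*(-⅐) = 0)
H(c, Z) = -49/15 + c/Z (H(c, Z) = c/Z - 49*1/15 = c/Z - 49/15 = -49/15 + c/Z)
1/(H(j(3, R), 36) + 9917) = 1/((-49/15 + 0/36) + 9917) = 1/((-49/15 + 0*(1/36)) + 9917) = 1/((-49/15 + 0) + 9917) = 1/(-49/15 + 9917) = 1/(148706/15) = 15/148706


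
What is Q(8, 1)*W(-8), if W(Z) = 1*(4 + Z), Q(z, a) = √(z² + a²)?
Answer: -4*√65 ≈ -32.249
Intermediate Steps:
Q(z, a) = √(a² + z²)
W(Z) = 4 + Z
Q(8, 1)*W(-8) = √(1² + 8²)*(4 - 8) = √(1 + 64)*(-4) = √65*(-4) = -4*√65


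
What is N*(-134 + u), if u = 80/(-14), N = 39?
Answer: -38142/7 ≈ -5448.9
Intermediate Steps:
u = -40/7 (u = 80*(-1/14) = -40/7 ≈ -5.7143)
N*(-134 + u) = 39*(-134 - 40/7) = 39*(-978/7) = -38142/7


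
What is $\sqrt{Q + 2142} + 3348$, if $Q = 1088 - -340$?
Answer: $3348 + \sqrt{3570} \approx 3407.8$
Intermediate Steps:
$Q = 1428$ ($Q = 1088 + 340 = 1428$)
$\sqrt{Q + 2142} + 3348 = \sqrt{1428 + 2142} + 3348 = \sqrt{3570} + 3348 = 3348 + \sqrt{3570}$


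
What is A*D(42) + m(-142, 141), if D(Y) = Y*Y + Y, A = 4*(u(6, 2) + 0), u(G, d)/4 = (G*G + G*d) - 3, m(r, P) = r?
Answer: 1300178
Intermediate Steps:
u(G, d) = -12 + 4*G**2 + 4*G*d (u(G, d) = 4*((G*G + G*d) - 3) = 4*((G**2 + G*d) - 3) = 4*(-3 + G**2 + G*d) = -12 + 4*G**2 + 4*G*d)
A = 720 (A = 4*((-12 + 4*6**2 + 4*6*2) + 0) = 4*((-12 + 4*36 + 48) + 0) = 4*((-12 + 144 + 48) + 0) = 4*(180 + 0) = 4*180 = 720)
D(Y) = Y + Y**2 (D(Y) = Y**2 + Y = Y + Y**2)
A*D(42) + m(-142, 141) = 720*(42*(1 + 42)) - 142 = 720*(42*43) - 142 = 720*1806 - 142 = 1300320 - 142 = 1300178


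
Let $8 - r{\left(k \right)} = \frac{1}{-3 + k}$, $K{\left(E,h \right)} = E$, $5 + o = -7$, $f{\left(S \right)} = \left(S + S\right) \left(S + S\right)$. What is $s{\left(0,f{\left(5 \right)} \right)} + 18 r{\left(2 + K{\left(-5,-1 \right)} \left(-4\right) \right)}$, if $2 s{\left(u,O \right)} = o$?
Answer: $\frac{2604}{19} \approx 137.05$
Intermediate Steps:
$f{\left(S \right)} = 4 S^{2}$ ($f{\left(S \right)} = 2 S 2 S = 4 S^{2}$)
$o = -12$ ($o = -5 - 7 = -12$)
$s{\left(u,O \right)} = -6$ ($s{\left(u,O \right)} = \frac{1}{2} \left(-12\right) = -6$)
$r{\left(k \right)} = 8 - \frac{1}{-3 + k}$
$s{\left(0,f{\left(5 \right)} \right)} + 18 r{\left(2 + K{\left(-5,-1 \right)} \left(-4\right) \right)} = -6 + 18 \frac{-25 + 8 \left(2 - -20\right)}{-3 + \left(2 - -20\right)} = -6 + 18 \frac{-25 + 8 \left(2 + 20\right)}{-3 + \left(2 + 20\right)} = -6 + 18 \frac{-25 + 8 \cdot 22}{-3 + 22} = -6 + 18 \frac{-25 + 176}{19} = -6 + 18 \cdot \frac{1}{19} \cdot 151 = -6 + 18 \cdot \frac{151}{19} = -6 + \frac{2718}{19} = \frac{2604}{19}$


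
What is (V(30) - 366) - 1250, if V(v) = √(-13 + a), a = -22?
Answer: -1616 + I*√35 ≈ -1616.0 + 5.9161*I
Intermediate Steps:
V(v) = I*√35 (V(v) = √(-13 - 22) = √(-35) = I*√35)
(V(30) - 366) - 1250 = (I*√35 - 366) - 1250 = (-366 + I*√35) - 1250 = -1616 + I*√35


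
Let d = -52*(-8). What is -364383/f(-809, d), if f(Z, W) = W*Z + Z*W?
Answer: 364383/673088 ≈ 0.54136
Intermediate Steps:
d = 416
f(Z, W) = 2*W*Z (f(Z, W) = W*Z + W*Z = 2*W*Z)
-364383/f(-809, d) = -364383/(2*416*(-809)) = -364383/(-673088) = -364383*(-1/673088) = 364383/673088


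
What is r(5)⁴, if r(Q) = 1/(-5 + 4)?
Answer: 1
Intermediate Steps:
r(Q) = -1 (r(Q) = 1/(-1) = -1)
r(5)⁴ = (-1)⁴ = 1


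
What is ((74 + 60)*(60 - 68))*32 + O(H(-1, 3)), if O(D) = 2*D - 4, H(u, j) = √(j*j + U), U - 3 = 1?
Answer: -34308 + 2*√13 ≈ -34301.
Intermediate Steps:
U = 4 (U = 3 + 1 = 4)
H(u, j) = √(4 + j²) (H(u, j) = √(j*j + 4) = √(j² + 4) = √(4 + j²))
O(D) = -4 + 2*D
((74 + 60)*(60 - 68))*32 + O(H(-1, 3)) = ((74 + 60)*(60 - 68))*32 + (-4 + 2*√(4 + 3²)) = (134*(-8))*32 + (-4 + 2*√(4 + 9)) = -1072*32 + (-4 + 2*√13) = -34304 + (-4 + 2*√13) = -34308 + 2*√13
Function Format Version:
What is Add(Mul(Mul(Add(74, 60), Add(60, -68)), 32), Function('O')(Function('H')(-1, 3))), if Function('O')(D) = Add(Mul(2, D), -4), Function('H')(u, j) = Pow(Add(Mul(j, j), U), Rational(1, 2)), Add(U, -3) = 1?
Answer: Add(-34308, Mul(2, Pow(13, Rational(1, 2)))) ≈ -34301.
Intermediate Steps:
U = 4 (U = Add(3, 1) = 4)
Function('H')(u, j) = Pow(Add(4, Pow(j, 2)), Rational(1, 2)) (Function('H')(u, j) = Pow(Add(Mul(j, j), 4), Rational(1, 2)) = Pow(Add(Pow(j, 2), 4), Rational(1, 2)) = Pow(Add(4, Pow(j, 2)), Rational(1, 2)))
Function('O')(D) = Add(-4, Mul(2, D))
Add(Mul(Mul(Add(74, 60), Add(60, -68)), 32), Function('O')(Function('H')(-1, 3))) = Add(Mul(Mul(Add(74, 60), Add(60, -68)), 32), Add(-4, Mul(2, Pow(Add(4, Pow(3, 2)), Rational(1, 2))))) = Add(Mul(Mul(134, -8), 32), Add(-4, Mul(2, Pow(Add(4, 9), Rational(1, 2))))) = Add(Mul(-1072, 32), Add(-4, Mul(2, Pow(13, Rational(1, 2))))) = Add(-34304, Add(-4, Mul(2, Pow(13, Rational(1, 2))))) = Add(-34308, Mul(2, Pow(13, Rational(1, 2))))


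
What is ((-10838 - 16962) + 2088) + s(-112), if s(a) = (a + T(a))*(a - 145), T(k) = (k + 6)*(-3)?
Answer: -78654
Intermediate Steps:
T(k) = -18 - 3*k (T(k) = (6 + k)*(-3) = -18 - 3*k)
s(a) = (-145 + a)*(-18 - 2*a) (s(a) = (a + (-18 - 3*a))*(a - 145) = (-18 - 2*a)*(-145 + a) = (-145 + a)*(-18 - 2*a))
((-10838 - 16962) + 2088) + s(-112) = ((-10838 - 16962) + 2088) + (2610 - 2*(-112)² + 272*(-112)) = (-27800 + 2088) + (2610 - 2*12544 - 30464) = -25712 + (2610 - 25088 - 30464) = -25712 - 52942 = -78654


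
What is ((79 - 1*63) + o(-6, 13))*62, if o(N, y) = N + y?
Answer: 1426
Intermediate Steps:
((79 - 1*63) + o(-6, 13))*62 = ((79 - 1*63) + (-6 + 13))*62 = ((79 - 63) + 7)*62 = (16 + 7)*62 = 23*62 = 1426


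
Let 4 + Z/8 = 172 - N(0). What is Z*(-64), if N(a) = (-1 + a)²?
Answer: -85504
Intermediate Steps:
Z = 1336 (Z = -32 + 8*(172 - (-1 + 0)²) = -32 + 8*(172 - 1*(-1)²) = -32 + 8*(172 - 1*1) = -32 + 8*(172 - 1) = -32 + 8*171 = -32 + 1368 = 1336)
Z*(-64) = 1336*(-64) = -85504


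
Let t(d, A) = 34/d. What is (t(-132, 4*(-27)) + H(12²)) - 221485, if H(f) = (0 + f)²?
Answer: -13249451/66 ≈ -2.0075e+5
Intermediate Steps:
H(f) = f²
(t(-132, 4*(-27)) + H(12²)) - 221485 = (34/(-132) + (12²)²) - 221485 = (34*(-1/132) + 144²) - 221485 = (-17/66 + 20736) - 221485 = 1368559/66 - 221485 = -13249451/66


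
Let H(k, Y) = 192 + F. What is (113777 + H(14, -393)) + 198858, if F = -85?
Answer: 312742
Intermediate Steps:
H(k, Y) = 107 (H(k, Y) = 192 - 85 = 107)
(113777 + H(14, -393)) + 198858 = (113777 + 107) + 198858 = 113884 + 198858 = 312742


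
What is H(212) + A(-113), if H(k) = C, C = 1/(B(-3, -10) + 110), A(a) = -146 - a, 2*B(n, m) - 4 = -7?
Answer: -7159/217 ≈ -32.991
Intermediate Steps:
B(n, m) = -3/2 (B(n, m) = 2 + (1/2)*(-7) = 2 - 7/2 = -3/2)
C = 2/217 (C = 1/(-3/2 + 110) = 1/(217/2) = 2/217 ≈ 0.0092166)
H(k) = 2/217
H(212) + A(-113) = 2/217 + (-146 - 1*(-113)) = 2/217 + (-146 + 113) = 2/217 - 33 = -7159/217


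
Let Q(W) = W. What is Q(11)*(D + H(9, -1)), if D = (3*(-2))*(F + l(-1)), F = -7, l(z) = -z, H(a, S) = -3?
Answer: 363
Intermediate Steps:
D = 36 (D = (3*(-2))*(-7 - 1*(-1)) = -6*(-7 + 1) = -6*(-6) = 36)
Q(11)*(D + H(9, -1)) = 11*(36 - 3) = 11*33 = 363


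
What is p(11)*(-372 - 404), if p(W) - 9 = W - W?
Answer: -6984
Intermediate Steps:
p(W) = 9 (p(W) = 9 + (W - W) = 9 + 0 = 9)
p(11)*(-372 - 404) = 9*(-372 - 404) = 9*(-776) = -6984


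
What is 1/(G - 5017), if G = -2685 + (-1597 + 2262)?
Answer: -1/7037 ≈ -0.00014211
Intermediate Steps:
G = -2020 (G = -2685 + 665 = -2020)
1/(G - 5017) = 1/(-2020 - 5017) = 1/(-7037) = -1/7037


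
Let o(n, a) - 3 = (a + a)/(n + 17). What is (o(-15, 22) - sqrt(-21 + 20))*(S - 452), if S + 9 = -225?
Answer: -17150 + 686*I ≈ -17150.0 + 686.0*I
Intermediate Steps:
S = -234 (S = -9 - 225 = -234)
o(n, a) = 3 + 2*a/(17 + n) (o(n, a) = 3 + (a + a)/(n + 17) = 3 + (2*a)/(17 + n) = 3 + 2*a/(17 + n))
(o(-15, 22) - sqrt(-21 + 20))*(S - 452) = ((51 + 2*22 + 3*(-15))/(17 - 15) - sqrt(-21 + 20))*(-234 - 452) = ((51 + 44 - 45)/2 - sqrt(-1))*(-686) = ((1/2)*50 - I)*(-686) = (25 - I)*(-686) = -17150 + 686*I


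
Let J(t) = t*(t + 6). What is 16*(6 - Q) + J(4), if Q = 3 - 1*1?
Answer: 104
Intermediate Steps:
J(t) = t*(6 + t)
Q = 2 (Q = 3 - 1 = 2)
16*(6 - Q) + J(4) = 16*(6 - 1*2) + 4*(6 + 4) = 16*(6 - 2) + 4*10 = 16*4 + 40 = 64 + 40 = 104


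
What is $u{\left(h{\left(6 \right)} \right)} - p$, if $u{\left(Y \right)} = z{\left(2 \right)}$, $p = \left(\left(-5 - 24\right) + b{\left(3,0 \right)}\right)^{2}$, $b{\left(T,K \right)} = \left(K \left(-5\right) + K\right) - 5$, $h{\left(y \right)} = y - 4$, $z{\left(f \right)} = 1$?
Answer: $-1155$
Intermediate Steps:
$h{\left(y \right)} = -4 + y$ ($h{\left(y \right)} = y - 4 = -4 + y$)
$b{\left(T,K \right)} = -5 - 4 K$ ($b{\left(T,K \right)} = \left(- 5 K + K\right) - 5 = - 4 K - 5 = -5 - 4 K$)
$p = 1156$ ($p = \left(\left(-5 - 24\right) - 5\right)^{2} = \left(\left(-5 - 24\right) + \left(-5 + 0\right)\right)^{2} = \left(-29 - 5\right)^{2} = \left(-34\right)^{2} = 1156$)
$u{\left(Y \right)} = 1$
$u{\left(h{\left(6 \right)} \right)} - p = 1 - 1156 = -1155$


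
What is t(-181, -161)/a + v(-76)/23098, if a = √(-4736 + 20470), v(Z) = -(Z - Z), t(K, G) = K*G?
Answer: 29141*√15734/15734 ≈ 232.32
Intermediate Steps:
t(K, G) = G*K
v(Z) = 0 (v(Z) = -1*0 = 0)
a = √15734 ≈ 125.44
t(-181, -161)/a + v(-76)/23098 = (-161*(-181))/(√15734) + 0/23098 = 29141*(√15734/15734) + 0*(1/23098) = 29141*√15734/15734 + 0 = 29141*√15734/15734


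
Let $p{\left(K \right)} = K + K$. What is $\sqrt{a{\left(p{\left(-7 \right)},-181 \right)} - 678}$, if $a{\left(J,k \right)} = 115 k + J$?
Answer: $i \sqrt{21507} \approx 146.65 i$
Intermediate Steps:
$p{\left(K \right)} = 2 K$
$a{\left(J,k \right)} = J + 115 k$
$\sqrt{a{\left(p{\left(-7 \right)},-181 \right)} - 678} = \sqrt{\left(2 \left(-7\right) + 115 \left(-181\right)\right) - 678} = \sqrt{\left(-14 - 20815\right) - 678} = \sqrt{-20829 - 678} = \sqrt{-21507} = i \sqrt{21507}$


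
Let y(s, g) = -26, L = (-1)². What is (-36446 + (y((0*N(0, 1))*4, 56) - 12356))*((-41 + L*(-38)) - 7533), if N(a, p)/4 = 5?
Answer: 371678736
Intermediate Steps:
L = 1
N(a, p) = 20 (N(a, p) = 4*5 = 20)
(-36446 + (y((0*N(0, 1))*4, 56) - 12356))*((-41 + L*(-38)) - 7533) = (-36446 + (-26 - 12356))*((-41 + 1*(-38)) - 7533) = (-36446 - 12382)*((-41 - 38) - 7533) = -48828*(-79 - 7533) = -48828*(-7612) = 371678736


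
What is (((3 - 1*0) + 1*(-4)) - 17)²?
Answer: 324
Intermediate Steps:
(((3 - 1*0) + 1*(-4)) - 17)² = (((3 + 0) - 4) - 17)² = ((3 - 4) - 17)² = (-1 - 17)² = (-18)² = 324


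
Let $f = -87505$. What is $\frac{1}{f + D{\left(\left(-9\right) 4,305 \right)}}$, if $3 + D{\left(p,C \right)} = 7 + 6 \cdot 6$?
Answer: $- \frac{1}{87465} \approx -1.1433 \cdot 10^{-5}$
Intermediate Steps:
$D{\left(p,C \right)} = 40$ ($D{\left(p,C \right)} = -3 + \left(7 + 6 \cdot 6\right) = -3 + \left(7 + 36\right) = -3 + 43 = 40$)
$\frac{1}{f + D{\left(\left(-9\right) 4,305 \right)}} = \frac{1}{-87505 + 40} = \frac{1}{-87465} = - \frac{1}{87465}$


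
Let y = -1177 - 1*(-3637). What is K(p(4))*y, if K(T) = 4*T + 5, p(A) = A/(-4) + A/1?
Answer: 41820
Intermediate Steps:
p(A) = 3*A/4 (p(A) = A*(-1/4) + A*1 = -A/4 + A = 3*A/4)
y = 2460 (y = -1177 + 3637 = 2460)
K(T) = 5 + 4*T
K(p(4))*y = (5 + 4*((3/4)*4))*2460 = (5 + 4*3)*2460 = (5 + 12)*2460 = 17*2460 = 41820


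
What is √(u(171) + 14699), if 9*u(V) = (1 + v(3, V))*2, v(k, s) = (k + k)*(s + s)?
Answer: √136397/3 ≈ 123.11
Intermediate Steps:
v(k, s) = 4*k*s (v(k, s) = (2*k)*(2*s) = 4*k*s)
u(V) = 2/9 + 8*V/3 (u(V) = ((1 + 4*3*V)*2)/9 = ((1 + 12*V)*2)/9 = (2 + 24*V)/9 = 2/9 + 8*V/3)
√(u(171) + 14699) = √((2/9 + (8/3)*171) + 14699) = √((2/9 + 456) + 14699) = √(4106/9 + 14699) = √(136397/9) = √136397/3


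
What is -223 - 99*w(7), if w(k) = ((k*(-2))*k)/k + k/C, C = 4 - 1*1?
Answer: 932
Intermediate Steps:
C = 3 (C = 4 - 1 = 3)
w(k) = -5*k/3 (w(k) = ((k*(-2))*k)/k + k/3 = ((-2*k)*k)/k + k*(⅓) = (-2*k²)/k + k/3 = -2*k + k/3 = -5*k/3)
-223 - 99*w(7) = -223 - (-165)*7 = -223 - 99*(-35/3) = -223 + 1155 = 932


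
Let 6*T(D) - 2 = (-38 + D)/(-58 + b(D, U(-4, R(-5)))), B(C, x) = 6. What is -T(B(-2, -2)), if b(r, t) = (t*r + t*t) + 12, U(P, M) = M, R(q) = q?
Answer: -67/153 ≈ -0.43791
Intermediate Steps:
b(r, t) = 12 + t² + r*t (b(r, t) = (r*t + t²) + 12 = (t² + r*t) + 12 = 12 + t² + r*t)
T(D) = ⅓ + (-38 + D)/(6*(-21 - 5*D)) (T(D) = ⅓ + ((-38 + D)/(-58 + (12 + (-5)² + D*(-5))))/6 = ⅓ + ((-38 + D)/(-58 + (12 + 25 - 5*D)))/6 = ⅓ + ((-38 + D)/(-58 + (37 - 5*D)))/6 = ⅓ + ((-38 + D)/(-21 - 5*D))/6 = ⅓ + (-38 + D)/(6*(-21 - 5*D)))
-T(B(-2, -2)) = -(80 + 9*6)/(6*(21 + 5*6)) = -(80 + 54)/(6*(21 + 30)) = -134/(6*51) = -1*67/153 = -67/153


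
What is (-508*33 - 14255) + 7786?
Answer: -23233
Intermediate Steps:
(-508*33 - 14255) + 7786 = (-16764 - 14255) + 7786 = -31019 + 7786 = -23233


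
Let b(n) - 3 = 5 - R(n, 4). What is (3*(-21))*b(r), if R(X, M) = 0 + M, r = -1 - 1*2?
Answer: -252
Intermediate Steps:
r = -3 (r = -1 - 2 = -3)
R(X, M) = M
b(n) = 4 (b(n) = 3 + (5 - 1*4) = 3 + (5 - 4) = 3 + 1 = 4)
(3*(-21))*b(r) = (3*(-21))*4 = -63*4 = -252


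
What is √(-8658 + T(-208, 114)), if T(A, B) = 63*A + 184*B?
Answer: I*√786 ≈ 28.036*I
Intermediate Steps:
√(-8658 + T(-208, 114)) = √(-8658 + (63*(-208) + 184*114)) = √(-8658 + (-13104 + 20976)) = √(-8658 + 7872) = √(-786) = I*√786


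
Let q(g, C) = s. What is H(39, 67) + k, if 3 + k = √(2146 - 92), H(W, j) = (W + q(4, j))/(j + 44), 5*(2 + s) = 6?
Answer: -1474/555 + √2054 ≈ 42.665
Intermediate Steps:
s = -⅘ (s = -2 + (⅕)*6 = -2 + 6/5 = -⅘ ≈ -0.80000)
q(g, C) = -⅘
H(W, j) = (-⅘ + W)/(44 + j) (H(W, j) = (W - ⅘)/(j + 44) = (-⅘ + W)/(44 + j))
k = -3 + √2054 (k = -3 + √(2146 - 92) = -3 + √2054 ≈ 42.321)
H(39, 67) + k = (-⅘ + 39)/(44 + 67) + (-3 + √2054) = (191/5)/111 + (-3 + √2054) = (1/111)*(191/5) + (-3 + √2054) = 191/555 + (-3 + √2054) = -1474/555 + √2054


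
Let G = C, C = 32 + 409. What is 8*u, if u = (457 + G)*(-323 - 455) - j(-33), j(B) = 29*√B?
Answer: -5589152 - 232*I*√33 ≈ -5.5892e+6 - 1332.7*I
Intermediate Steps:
C = 441
G = 441
u = -698644 - 29*I*√33 (u = (457 + 441)*(-323 - 455) - 29*√(-33) = 898*(-778) - 29*I*√33 = -698644 - 29*I*√33 ≈ -6.9864e+5 - 166.59*I)
8*u = 8*(-698644 - 29*I*√33) = -5589152 - 232*I*√33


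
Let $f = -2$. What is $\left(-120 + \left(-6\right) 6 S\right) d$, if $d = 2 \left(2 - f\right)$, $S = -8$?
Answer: $1344$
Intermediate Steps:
$d = 8$ ($d = 2 \left(2 - -2\right) = 2 \left(2 + 2\right) = 2 \cdot 4 = 8$)
$\left(-120 + \left(-6\right) 6 S\right) d = \left(-120 + \left(-6\right) 6 \left(-8\right)\right) 8 = \left(-120 - -288\right) 8 = \left(-120 + 288\right) 8 = 168 \cdot 8 = 1344$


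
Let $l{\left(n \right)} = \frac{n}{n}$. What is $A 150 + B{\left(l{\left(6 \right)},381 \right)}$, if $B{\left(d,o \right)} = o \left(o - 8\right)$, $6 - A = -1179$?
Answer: $319863$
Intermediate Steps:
$A = 1185$ ($A = 6 - -1179 = 6 + 1179 = 1185$)
$l{\left(n \right)} = 1$
$B{\left(d,o \right)} = o \left(-8 + o\right)$
$A 150 + B{\left(l{\left(6 \right)},381 \right)} = 1185 \cdot 150 + 381 \left(-8 + 381\right) = 177750 + 381 \cdot 373 = 177750 + 142113 = 319863$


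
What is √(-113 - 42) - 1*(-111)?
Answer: 111 + I*√155 ≈ 111.0 + 12.45*I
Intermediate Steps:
√(-113 - 42) - 1*(-111) = √(-155) + 111 = I*√155 + 111 = 111 + I*√155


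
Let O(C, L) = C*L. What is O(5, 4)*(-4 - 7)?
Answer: -220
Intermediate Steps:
O(5, 4)*(-4 - 7) = (5*4)*(-4 - 7) = 20*(-11) = -220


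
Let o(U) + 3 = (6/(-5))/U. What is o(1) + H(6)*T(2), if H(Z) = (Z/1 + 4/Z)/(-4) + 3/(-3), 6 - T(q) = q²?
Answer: -143/15 ≈ -9.5333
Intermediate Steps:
T(q) = 6 - q²
o(U) = -3 - 6/(5*U) (o(U) = -3 + (6/(-5))/U = -3 + (6*(-⅕))/U = -3 - 6/(5*U))
H(Z) = -1 - 1/Z - Z/4 (H(Z) = (Z*1 + 4/Z)*(-¼) + 3*(-⅓) = (Z + 4/Z)*(-¼) - 1 = (-1/Z - Z/4) - 1 = -1 - 1/Z - Z/4)
o(1) + H(6)*T(2) = (-3 - 6/5/1) + (-1 - 1/6 - ¼*6)*(6 - 1*2²) = (-3 - 6/5*1) + (-1 - 1*⅙ - 3/2)*(6 - 1*4) = (-3 - 6/5) + (-1 - ⅙ - 3/2)*(6 - 4) = -21/5 - 8/3*2 = -21/5 - 16/3 = -143/15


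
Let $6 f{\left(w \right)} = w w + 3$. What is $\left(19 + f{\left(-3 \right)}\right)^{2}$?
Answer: $441$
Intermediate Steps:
$f{\left(w \right)} = \frac{1}{2} + \frac{w^{2}}{6}$ ($f{\left(w \right)} = \frac{w w + 3}{6} = \frac{w^{2} + 3}{6} = \frac{3 + w^{2}}{6} = \frac{1}{2} + \frac{w^{2}}{6}$)
$\left(19 + f{\left(-3 \right)}\right)^{2} = \left(19 + \left(\frac{1}{2} + \frac{\left(-3\right)^{2}}{6}\right)\right)^{2} = \left(19 + \left(\frac{1}{2} + \frac{1}{6} \cdot 9\right)\right)^{2} = \left(19 + \left(\frac{1}{2} + \frac{3}{2}\right)\right)^{2} = \left(19 + 2\right)^{2} = 21^{2} = 441$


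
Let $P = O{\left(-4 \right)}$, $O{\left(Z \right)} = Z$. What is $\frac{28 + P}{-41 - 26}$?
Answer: $- \frac{24}{67} \approx -0.35821$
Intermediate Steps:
$P = -4$
$\frac{28 + P}{-41 - 26} = \frac{28 - 4}{-41 - 26} = \frac{24}{-67} = 24 \left(- \frac{1}{67}\right) = - \frac{24}{67}$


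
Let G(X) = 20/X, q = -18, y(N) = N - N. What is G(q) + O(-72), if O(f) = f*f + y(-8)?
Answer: 46646/9 ≈ 5182.9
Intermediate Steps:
y(N) = 0
O(f) = f² (O(f) = f*f + 0 = f² + 0 = f²)
G(q) + O(-72) = 20/(-18) + (-72)² = 20*(-1/18) + 5184 = -10/9 + 5184 = 46646/9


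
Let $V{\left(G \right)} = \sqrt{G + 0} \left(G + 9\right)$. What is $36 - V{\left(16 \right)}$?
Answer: $-64$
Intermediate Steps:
$V{\left(G \right)} = \sqrt{G} \left(9 + G\right)$
$36 - V{\left(16 \right)} = 36 - \sqrt{16} \left(9 + 16\right) = 36 - 4 \cdot 25 = 36 - 100 = -64$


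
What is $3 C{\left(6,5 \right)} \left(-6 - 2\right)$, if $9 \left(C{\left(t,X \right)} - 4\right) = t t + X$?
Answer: $- \frac{616}{3} \approx -205.33$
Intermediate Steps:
$C{\left(t,X \right)} = 4 + \frac{X}{9} + \frac{t^{2}}{9}$ ($C{\left(t,X \right)} = 4 + \frac{t t + X}{9} = 4 + \frac{t^{2} + X}{9} = 4 + \frac{X + t^{2}}{9} = 4 + \left(\frac{X}{9} + \frac{t^{2}}{9}\right) = 4 + \frac{X}{9} + \frac{t^{2}}{9}$)
$3 C{\left(6,5 \right)} \left(-6 - 2\right) = 3 \left(4 + \frac{1}{9} \cdot 5 + \frac{6^{2}}{9}\right) \left(-6 - 2\right) = 3 \left(4 + \frac{5}{9} + \frac{1}{9} \cdot 36\right) \left(-6 - 2\right) = 3 \left(4 + \frac{5}{9} + 4\right) \left(-8\right) = 3 \cdot \frac{77}{9} \left(-8\right) = \frac{77}{3} \left(-8\right) = - \frac{616}{3}$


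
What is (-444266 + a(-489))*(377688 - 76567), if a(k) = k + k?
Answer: -134072318524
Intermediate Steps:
a(k) = 2*k
(-444266 + a(-489))*(377688 - 76567) = (-444266 + 2*(-489))*(377688 - 76567) = (-444266 - 978)*301121 = -445244*301121 = -134072318524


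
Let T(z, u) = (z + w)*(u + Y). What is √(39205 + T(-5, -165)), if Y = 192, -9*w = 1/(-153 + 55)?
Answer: √7657726/14 ≈ 197.66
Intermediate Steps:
w = 1/882 (w = -1/(9*(-153 + 55)) = -⅑/(-98) = -⅑*(-1/98) = 1/882 ≈ 0.0011338)
T(z, u) = (192 + u)*(1/882 + z) (T(z, u) = (z + 1/882)*(u + 192) = (1/882 + z)*(192 + u) = (192 + u)*(1/882 + z))
√(39205 + T(-5, -165)) = √(39205 + (32/147 + 192*(-5) + (1/882)*(-165) - 165*(-5))) = √(39205 + (32/147 - 960 - 55/294 + 825)) = √(39205 - 13227/98) = √(3828863/98) = √7657726/14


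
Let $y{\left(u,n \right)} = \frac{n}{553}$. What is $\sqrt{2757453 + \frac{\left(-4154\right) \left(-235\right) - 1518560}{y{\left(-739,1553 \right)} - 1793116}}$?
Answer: $\frac{\sqrt{108451067586624517995651}}{198318319} \approx 1660.6$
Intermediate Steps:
$y{\left(u,n \right)} = \frac{n}{553}$ ($y{\left(u,n \right)} = n \frac{1}{553} = \frac{n}{553}$)
$\sqrt{2757453 + \frac{\left(-4154\right) \left(-235\right) - 1518560}{y{\left(-739,1553 \right)} - 1793116}} = \sqrt{2757453 + \frac{\left(-4154\right) \left(-235\right) - 1518560}{\frac{1}{553} \cdot 1553 - 1793116}} = \sqrt{2757453 + \frac{976190 - 1518560}{\frac{1553}{553} - 1793116}} = \sqrt{2757453 - \frac{542370}{- \frac{991591595}{553}}} = \sqrt{2757453 - - \frac{59986122}{198318319}} = \sqrt{2757453 + \frac{59986122}{198318319}} = \sqrt{\frac{546853503667629}{198318319}} = \frac{\sqrt{108451067586624517995651}}{198318319}$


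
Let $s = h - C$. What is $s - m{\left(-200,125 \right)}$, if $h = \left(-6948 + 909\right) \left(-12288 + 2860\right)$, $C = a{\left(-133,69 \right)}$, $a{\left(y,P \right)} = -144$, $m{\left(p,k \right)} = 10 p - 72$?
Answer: $56937908$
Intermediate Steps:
$m{\left(p,k \right)} = -72 + 10 p$
$C = -144$
$h = 56935692$ ($h = \left(-6039\right) \left(-9428\right) = 56935692$)
$s = 56935836$ ($s = 56935692 - -144 = 56935692 + 144 = 56935836$)
$s - m{\left(-200,125 \right)} = 56935836 - \left(-72 + 10 \left(-200\right)\right) = 56935836 - \left(-72 - 2000\right) = 56935836 - -2072 = 56935836 + 2072 = 56937908$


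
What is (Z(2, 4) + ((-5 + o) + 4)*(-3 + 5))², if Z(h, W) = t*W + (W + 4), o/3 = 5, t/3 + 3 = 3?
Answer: 1296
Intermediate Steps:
t = 0 (t = -9 + 3*3 = -9 + 9 = 0)
o = 15 (o = 3*5 = 15)
Z(h, W) = 4 + W (Z(h, W) = 0*W + (W + 4) = 0 + (4 + W) = 4 + W)
(Z(2, 4) + ((-5 + o) + 4)*(-3 + 5))² = ((4 + 4) + ((-5 + 15) + 4)*(-3 + 5))² = (8 + (10 + 4)*2)² = (8 + 14*2)² = (8 + 28)² = 36² = 1296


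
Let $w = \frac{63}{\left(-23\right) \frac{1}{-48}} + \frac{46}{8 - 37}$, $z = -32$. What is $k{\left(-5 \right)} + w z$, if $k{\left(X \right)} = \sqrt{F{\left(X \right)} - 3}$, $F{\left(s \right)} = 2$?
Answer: $- \frac{2772416}{667} + i \approx -4156.5 + 1.0 i$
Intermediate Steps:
$k{\left(X \right)} = i$ ($k{\left(X \right)} = \sqrt{2 - 3} = \sqrt{-1} = i$)
$w = \frac{86638}{667}$ ($w = \frac{63}{\left(-23\right) \left(- \frac{1}{48}\right)} + \frac{46}{8 - 37} = \frac{63}{\frac{23}{48}} + \frac{46}{-29} = 63 \cdot \frac{48}{23} + 46 \left(- \frac{1}{29}\right) = \frac{3024}{23} - \frac{46}{29} = \frac{86638}{667} \approx 129.89$)
$k{\left(-5 \right)} + w z = i + \frac{86638}{667} \left(-32\right) = i - \frac{2772416}{667} = - \frac{2772416}{667} + i$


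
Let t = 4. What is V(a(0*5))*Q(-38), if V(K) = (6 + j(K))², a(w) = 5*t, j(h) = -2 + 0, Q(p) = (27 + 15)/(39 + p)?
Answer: 672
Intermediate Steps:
Q(p) = 42/(39 + p)
j(h) = -2
a(w) = 20 (a(w) = 5*4 = 20)
V(K) = 16 (V(K) = (6 - 2)² = 4² = 16)
V(a(0*5))*Q(-38) = 16*(42/(39 - 38)) = 16*(42/1) = 16*(42*1) = 16*42 = 672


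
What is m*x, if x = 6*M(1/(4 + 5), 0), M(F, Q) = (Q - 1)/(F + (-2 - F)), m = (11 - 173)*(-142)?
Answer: 69012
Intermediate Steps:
m = 23004 (m = -162*(-142) = 23004)
M(F, Q) = ½ - Q/2 (M(F, Q) = (-1 + Q)/(-2) = (-1 + Q)*(-½) = ½ - Q/2)
x = 3 (x = 6*(½ - ½*0) = 6*(½ + 0) = 6*(½) = 3)
m*x = 23004*3 = 69012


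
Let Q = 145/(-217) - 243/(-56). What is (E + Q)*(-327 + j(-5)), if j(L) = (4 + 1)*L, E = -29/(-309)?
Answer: -88862444/67053 ≈ -1325.3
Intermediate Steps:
E = 29/309 (E = -29*(-1/309) = 29/309 ≈ 0.093851)
j(L) = 5*L
Q = 6373/1736 (Q = 145*(-1/217) - 243*(-1/56) = -145/217 + 243/56 = 6373/1736 ≈ 3.6711)
(E + Q)*(-327 + j(-5)) = (29/309 + 6373/1736)*(-327 + 5*(-5)) = 2019601*(-327 - 25)/536424 = (2019601/536424)*(-352) = -88862444/67053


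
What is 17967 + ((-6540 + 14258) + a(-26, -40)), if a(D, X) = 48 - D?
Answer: 25759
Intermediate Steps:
17967 + ((-6540 + 14258) + a(-26, -40)) = 17967 + ((-6540 + 14258) + (48 - 1*(-26))) = 17967 + (7718 + (48 + 26)) = 17967 + (7718 + 74) = 17967 + 7792 = 25759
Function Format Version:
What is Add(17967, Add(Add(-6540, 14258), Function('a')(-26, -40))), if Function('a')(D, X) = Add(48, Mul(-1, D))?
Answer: 25759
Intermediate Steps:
Add(17967, Add(Add(-6540, 14258), Function('a')(-26, -40))) = Add(17967, Add(Add(-6540, 14258), Add(48, Mul(-1, -26)))) = Add(17967, Add(7718, Add(48, 26))) = Add(17967, Add(7718, 74)) = Add(17967, 7792) = 25759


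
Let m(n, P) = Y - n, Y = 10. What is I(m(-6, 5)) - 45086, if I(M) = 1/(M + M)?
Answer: -1442751/32 ≈ -45086.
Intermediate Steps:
m(n, P) = 10 - n
I(M) = 1/(2*M)
I(m(-6, 5)) - 45086 = 1/(2*(10 - 1*(-6))) - 45086 = 1/(2*(10 + 6)) - 45086 = (½)/16 - 45086 = (½)*(1/16) - 45086 = 1/32 - 45086 = -1442751/32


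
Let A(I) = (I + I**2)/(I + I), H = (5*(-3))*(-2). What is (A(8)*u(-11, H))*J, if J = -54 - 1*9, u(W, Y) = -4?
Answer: 1134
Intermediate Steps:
H = 30 (H = -15*(-2) = 30)
J = -63 (J = -54 - 9 = -63)
A(I) = (I + I**2)/(2*I) (A(I) = (I + I**2)/((2*I)) = (I + I**2)*(1/(2*I)) = (I + I**2)/(2*I))
(A(8)*u(-11, H))*J = ((1/2 + (1/2)*8)*(-4))*(-63) = ((1/2 + 4)*(-4))*(-63) = ((9/2)*(-4))*(-63) = -18*(-63) = 1134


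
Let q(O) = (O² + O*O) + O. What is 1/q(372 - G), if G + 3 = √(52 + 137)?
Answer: 94001/26366624940 + 1501*√21/26366624940 ≈ 3.8260e-6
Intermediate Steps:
G = -3 + 3*√21 (G = -3 + √(52 + 137) = -3 + √189 = -3 + 3*√21 ≈ 10.748)
q(O) = O + 2*O² (q(O) = (O² + O²) + O = 2*O² + O = O + 2*O²)
1/q(372 - G) = 1/((372 - (-3 + 3*√21))*(1 + 2*(372 - (-3 + 3*√21)))) = 1/((372 + (3 - 3*√21))*(1 + 2*(372 + (3 - 3*√21)))) = 1/((375 - 3*√21)*(1 + 2*(375 - 3*√21))) = 1/((375 - 3*√21)*(1 + (750 - 6*√21))) = 1/((375 - 3*√21)*(751 - 6*√21))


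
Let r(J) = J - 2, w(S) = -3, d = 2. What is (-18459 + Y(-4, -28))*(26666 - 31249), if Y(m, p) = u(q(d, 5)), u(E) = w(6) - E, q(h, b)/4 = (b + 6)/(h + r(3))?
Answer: 254035690/3 ≈ 8.4679e+7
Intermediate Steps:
r(J) = -2 + J
q(h, b) = 4*(6 + b)/(1 + h) (q(h, b) = 4*((b + 6)/(h + (-2 + 3))) = 4*((6 + b)/(h + 1)) = 4*((6 + b)/(1 + h)) = 4*(6 + b)/(1 + h))
u(E) = -3 - E
Y(m, p) = -53/3 (Y(m, p) = -3 - 4*(6 + 5)/(1 + 2) = -3 - 4*11/3 = -3 - 1*44/3 = -3 - 44/3 = -53/3)
(-18459 + Y(-4, -28))*(26666 - 31249) = (-18459 - 53/3)*(26666 - 31249) = -55430/3*(-4583) = 254035690/3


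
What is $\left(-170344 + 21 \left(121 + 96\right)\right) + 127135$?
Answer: $-38652$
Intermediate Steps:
$\left(-170344 + 21 \left(121 + 96\right)\right) + 127135 = \left(-170344 + 21 \cdot 217\right) + 127135 = \left(-170344 + 4557\right) + 127135 = -165787 + 127135 = -38652$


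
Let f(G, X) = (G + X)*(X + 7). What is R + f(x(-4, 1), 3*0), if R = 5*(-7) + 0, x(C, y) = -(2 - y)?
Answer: -42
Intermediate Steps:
x(C, y) = -2 + y
f(G, X) = (7 + X)*(G + X) (f(G, X) = (G + X)*(7 + X) = (7 + X)*(G + X))
R = -35 (R = -35 + 0 = -35)
R + f(x(-4, 1), 3*0) = -35 + ((3*0)² + 7*(-2 + 1) + 7*(3*0) + (-2 + 1)*(3*0)) = -35 + (0² + 7*(-1) + 7*0 - 1*0) = -35 + (0 - 7 + 0 + 0) = -35 - 7 = -42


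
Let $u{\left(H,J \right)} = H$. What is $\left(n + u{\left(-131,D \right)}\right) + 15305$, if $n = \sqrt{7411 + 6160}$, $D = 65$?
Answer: $15174 + \sqrt{13571} \approx 15291.0$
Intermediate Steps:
$n = \sqrt{13571} \approx 116.49$
$\left(n + u{\left(-131,D \right)}\right) + 15305 = \left(\sqrt{13571} - 131\right) + 15305 = \left(-131 + \sqrt{13571}\right) + 15305 = 15174 + \sqrt{13571}$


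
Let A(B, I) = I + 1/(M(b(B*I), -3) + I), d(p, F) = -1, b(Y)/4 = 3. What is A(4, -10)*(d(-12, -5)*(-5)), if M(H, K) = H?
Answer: -95/2 ≈ -47.500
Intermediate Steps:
b(Y) = 12 (b(Y) = 4*3 = 12)
A(B, I) = I + 1/(12 + I)
A(4, -10)*(d(-12, -5)*(-5)) = ((1 + (-10)**2 + 12*(-10))/(12 - 10))*(-1*(-5)) = ((1 + 100 - 120)/2)*5 = ((1/2)*(-19))*5 = -19/2*5 = -95/2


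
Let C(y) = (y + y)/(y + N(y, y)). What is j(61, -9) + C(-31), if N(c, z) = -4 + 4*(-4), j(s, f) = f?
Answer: -397/51 ≈ -7.7843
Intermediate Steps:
N(c, z) = -20 (N(c, z) = -4 - 16 = -20)
C(y) = 2*y/(-20 + y) (C(y) = (y + y)/(y - 20) = (2*y)/(-20 + y) = 2*y/(-20 + y))
j(61, -9) + C(-31) = -9 + 2*(-31)/(-20 - 31) = -9 + 2*(-31)/(-51) = -9 + 2*(-31)*(-1/51) = -9 + 62/51 = -397/51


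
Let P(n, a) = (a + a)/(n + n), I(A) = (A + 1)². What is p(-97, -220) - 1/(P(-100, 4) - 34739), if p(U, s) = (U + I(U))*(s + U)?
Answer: -2510523548123/868476 ≈ -2.8907e+6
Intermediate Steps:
I(A) = (1 + A)²
P(n, a) = a/n (P(n, a) = (2*a)/((2*n)) = (2*a)*(1/(2*n)) = a/n)
p(U, s) = (U + s)*(U + (1 + U)²) (p(U, s) = (U + (1 + U)²)*(s + U) = (U + (1 + U)²)*(U + s) = (U + s)*(U + (1 + U)²))
p(-97, -220) - 1/(P(-100, 4) - 34739) = ((-97)² - 97*(-220) - 97*(1 - 97)² - 220*(1 - 97)²) - 1/(4/(-100) - 34739) = (9409 + 21340 - 97*(-96)² - 220*(-96)²) - 1/(4*(-1/100) - 34739) = (9409 + 21340 - 97*9216 - 220*9216) - 1/(-1/25 - 34739) = (9409 + 21340 - 893952 - 2027520) - 1/(-868476/25) = -2890723 - 1*(-25/868476) = -2890723 + 25/868476 = -2510523548123/868476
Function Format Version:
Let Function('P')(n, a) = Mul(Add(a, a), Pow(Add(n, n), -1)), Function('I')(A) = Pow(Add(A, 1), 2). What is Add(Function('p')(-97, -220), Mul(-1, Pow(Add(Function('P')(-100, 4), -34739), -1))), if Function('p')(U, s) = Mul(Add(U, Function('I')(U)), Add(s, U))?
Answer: Rational(-2510523548123, 868476) ≈ -2.8907e+6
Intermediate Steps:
Function('I')(A) = Pow(Add(1, A), 2)
Function('P')(n, a) = Mul(a, Pow(n, -1)) (Function('P')(n, a) = Mul(Mul(2, a), Pow(Mul(2, n), -1)) = Mul(Mul(2, a), Mul(Rational(1, 2), Pow(n, -1))) = Mul(a, Pow(n, -1)))
Function('p')(U, s) = Mul(Add(U, s), Add(U, Pow(Add(1, U), 2))) (Function('p')(U, s) = Mul(Add(U, Pow(Add(1, U), 2)), Add(s, U)) = Mul(Add(U, Pow(Add(1, U), 2)), Add(U, s)) = Mul(Add(U, s), Add(U, Pow(Add(1, U), 2))))
Add(Function('p')(-97, -220), Mul(-1, Pow(Add(Function('P')(-100, 4), -34739), -1))) = Add(Add(Pow(-97, 2), Mul(-97, -220), Mul(-97, Pow(Add(1, -97), 2)), Mul(-220, Pow(Add(1, -97), 2))), Mul(-1, Pow(Add(Mul(4, Pow(-100, -1)), -34739), -1))) = Add(Add(9409, 21340, Mul(-97, Pow(-96, 2)), Mul(-220, Pow(-96, 2))), Mul(-1, Pow(Add(Mul(4, Rational(-1, 100)), -34739), -1))) = Add(Add(9409, 21340, Mul(-97, 9216), Mul(-220, 9216)), Mul(-1, Pow(Add(Rational(-1, 25), -34739), -1))) = Add(Add(9409, 21340, -893952, -2027520), Mul(-1, Pow(Rational(-868476, 25), -1))) = Add(-2890723, Mul(-1, Rational(-25, 868476))) = Add(-2890723, Rational(25, 868476)) = Rational(-2510523548123, 868476)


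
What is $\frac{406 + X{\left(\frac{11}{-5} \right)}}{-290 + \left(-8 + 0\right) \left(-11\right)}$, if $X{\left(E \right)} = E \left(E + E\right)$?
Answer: $- \frac{5196}{2525} \approx -2.0578$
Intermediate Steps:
$X{\left(E \right)} = 2 E^{2}$ ($X{\left(E \right)} = E 2 E = 2 E^{2}$)
$\frac{406 + X{\left(\frac{11}{-5} \right)}}{-290 + \left(-8 + 0\right) \left(-11\right)} = \frac{406 + 2 \left(\frac{11}{-5}\right)^{2}}{-290 + \left(-8 + 0\right) \left(-11\right)} = \frac{406 + 2 \left(11 \left(- \frac{1}{5}\right)\right)^{2}}{-290 - -88} = \frac{406 + 2 \left(- \frac{11}{5}\right)^{2}}{-290 + 88} = \frac{406 + 2 \cdot \frac{121}{25}}{-202} = \left(406 + \frac{242}{25}\right) \left(- \frac{1}{202}\right) = \frac{10392}{25} \left(- \frac{1}{202}\right) = - \frac{5196}{2525}$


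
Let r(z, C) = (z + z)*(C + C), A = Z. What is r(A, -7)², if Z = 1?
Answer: 784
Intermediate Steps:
A = 1
r(z, C) = 4*C*z (r(z, C) = (2*z)*(2*C) = 4*C*z)
r(A, -7)² = (4*(-7)*1)² = (-28)² = 784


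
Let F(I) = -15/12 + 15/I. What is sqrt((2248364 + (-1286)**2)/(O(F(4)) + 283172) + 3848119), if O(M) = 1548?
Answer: sqrt(48742299796582)/3559 ≈ 1961.7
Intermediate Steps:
F(I) = -5/4 + 15/I (F(I) = -15*1/12 + 15/I = -5/4 + 15/I)
sqrt((2248364 + (-1286)**2)/(O(F(4)) + 283172) + 3848119) = sqrt((2248364 + (-1286)**2)/(1548 + 283172) + 3848119) = sqrt((2248364 + 1653796)/284720 + 3848119) = sqrt(3902160*(1/284720) + 3848119) = sqrt(48777/3559 + 3848119) = sqrt(13695504298/3559) = sqrt(48742299796582)/3559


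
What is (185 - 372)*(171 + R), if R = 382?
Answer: -103411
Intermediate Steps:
(185 - 372)*(171 + R) = (185 - 372)*(171 + 382) = -187*553 = -103411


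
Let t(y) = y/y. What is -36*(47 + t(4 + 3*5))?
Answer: -1728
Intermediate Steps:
t(y) = 1
-36*(47 + t(4 + 3*5)) = -36*(47 + 1) = -36*48 = -1728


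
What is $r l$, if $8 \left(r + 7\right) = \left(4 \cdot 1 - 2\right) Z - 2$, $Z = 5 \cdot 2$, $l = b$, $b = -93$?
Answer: $\frac{1767}{4} \approx 441.75$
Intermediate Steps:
$l = -93$
$Z = 10$
$r = - \frac{19}{4}$ ($r = -7 + \frac{\left(4 \cdot 1 - 2\right) 10 - 2}{8} = -7 + \frac{\left(4 - 2\right) 10 - 2}{8} = -7 + \frac{2 \cdot 10 - 2}{8} = -7 + \frac{20 - 2}{8} = -7 + \frac{1}{8} \cdot 18 = -7 + \frac{9}{4} = - \frac{19}{4} \approx -4.75$)
$r l = \left(- \frac{19}{4}\right) \left(-93\right) = \frac{1767}{4}$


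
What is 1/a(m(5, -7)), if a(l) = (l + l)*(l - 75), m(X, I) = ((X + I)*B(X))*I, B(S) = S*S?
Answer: 1/192500 ≈ 5.1948e-6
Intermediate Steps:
B(S) = S²
m(X, I) = I*X²*(I + X) (m(X, I) = ((X + I)*X²)*I = ((I + X)*X²)*I = (X²*(I + X))*I = I*X²*(I + X))
a(l) = 2*l*(-75 + l) (a(l) = (2*l)*(-75 + l) = 2*l*(-75 + l))
1/a(m(5, -7)) = 1/(2*(-7*5²*(-7 + 5))*(-75 - 7*5²*(-7 + 5))) = 1/(2*(-7*25*(-2))*(-75 - 7*25*(-2))) = 1/(2*350*(-75 + 350)) = 1/(2*350*275) = 1/192500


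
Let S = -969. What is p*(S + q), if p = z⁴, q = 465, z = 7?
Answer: -1210104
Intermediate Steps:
p = 2401 (p = 7⁴ = 2401)
p*(S + q) = 2401*(-969 + 465) = 2401*(-504) = -1210104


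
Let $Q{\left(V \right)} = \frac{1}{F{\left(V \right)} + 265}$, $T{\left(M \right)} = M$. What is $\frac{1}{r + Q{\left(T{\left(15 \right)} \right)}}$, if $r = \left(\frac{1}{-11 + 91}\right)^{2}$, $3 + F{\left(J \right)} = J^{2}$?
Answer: $\frac{3116800}{6887} \approx 452.56$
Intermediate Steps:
$F{\left(J \right)} = -3 + J^{2}$
$Q{\left(V \right)} = \frac{1}{262 + V^{2}}$ ($Q{\left(V \right)} = \frac{1}{\left(-3 + V^{2}\right) + 265} = \frac{1}{262 + V^{2}}$)
$r = \frac{1}{6400}$ ($r = \left(\frac{1}{80}\right)^{2} = \frac{1}{6400} \approx 0.00015625$)
$\frac{1}{r + Q{\left(T{\left(15 \right)} \right)}} = \frac{1}{\frac{1}{6400} + \frac{1}{262 + 15^{2}}} = \frac{1}{\frac{1}{6400} + \frac{1}{262 + 225}} = \frac{1}{\frac{1}{6400} + \frac{1}{487}} = \frac{1}{\frac{6887}{3116800}} = \frac{3116800}{6887}$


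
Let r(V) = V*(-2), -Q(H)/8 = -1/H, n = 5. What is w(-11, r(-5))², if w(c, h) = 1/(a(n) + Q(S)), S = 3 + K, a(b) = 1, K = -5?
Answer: ⅑ ≈ 0.11111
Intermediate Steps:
S = -2 (S = 3 - 5 = -2)
Q(H) = 8/H (Q(H) = -(-8)/H = 8/H)
r(V) = -2*V
w(c, h) = -⅓ (w(c, h) = 1/(1 + 8/(-2)) = 1/(1 + 8*(-½)) = 1/(1 - 4) = 1/(-3) = -⅓)
w(-11, r(-5))² = (-⅓)² = ⅑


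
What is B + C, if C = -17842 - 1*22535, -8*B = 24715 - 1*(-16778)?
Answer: -364509/8 ≈ -45564.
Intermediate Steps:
B = -41493/8 (B = -(24715 - 1*(-16778))/8 = -(24715 + 16778)/8 = -⅛*41493 = -41493/8 ≈ -5186.6)
C = -40377 (C = -17842 - 22535 = -40377)
B + C = -41493/8 - 40377 = -364509/8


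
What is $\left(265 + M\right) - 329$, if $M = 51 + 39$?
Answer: $26$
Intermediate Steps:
$M = 90$
$\left(265 + M\right) - 329 = \left(265 + 90\right) - 329 = 355 - 329 = 26$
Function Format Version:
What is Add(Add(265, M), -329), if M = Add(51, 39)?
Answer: 26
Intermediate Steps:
M = 90
Add(Add(265, M), -329) = Add(Add(265, 90), -329) = Add(355, -329) = 26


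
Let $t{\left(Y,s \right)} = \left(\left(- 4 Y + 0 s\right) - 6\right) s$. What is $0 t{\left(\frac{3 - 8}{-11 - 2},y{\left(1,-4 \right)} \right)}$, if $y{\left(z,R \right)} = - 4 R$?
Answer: $0$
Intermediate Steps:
$t{\left(Y,s \right)} = s \left(-6 - 4 Y\right)$ ($t{\left(Y,s \right)} = \left(\left(- 4 Y + 0\right) - 6\right) s = \left(- 4 Y - 6\right) s = \left(-6 - 4 Y\right) s = s \left(-6 - 4 Y\right)$)
$0 t{\left(\frac{3 - 8}{-11 - 2},y{\left(1,-4 \right)} \right)} = 0 \left(- 2 \left(\left(-4\right) \left(-4\right)\right) \left(3 + 2 \frac{3 - 8}{-11 - 2}\right)\right) = 0 \left(\left(-2\right) 16 \left(3 + 2 \left(- \frac{5}{-13}\right)\right)\right) = 0 \left(\left(-2\right) 16 \left(3 + 2 \left(\left(-5\right) \left(- \frac{1}{13}\right)\right)\right)\right) = 0 \left(\left(-2\right) 16 \left(3 + 2 \cdot \frac{5}{13}\right)\right) = 0 \left(\left(-2\right) 16 \left(3 + \frac{10}{13}\right)\right) = 0 \left(\left(-2\right) 16 \cdot \frac{49}{13}\right) = 0 \left(- \frac{1568}{13}\right) = 0$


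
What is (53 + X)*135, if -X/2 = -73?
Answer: 26865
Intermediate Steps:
X = 146 (X = -2*(-73) = 146)
(53 + X)*135 = (53 + 146)*135 = 199*135 = 26865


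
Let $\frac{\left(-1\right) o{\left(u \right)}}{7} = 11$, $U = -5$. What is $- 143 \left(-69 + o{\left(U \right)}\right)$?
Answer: $20878$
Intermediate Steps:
$o{\left(u \right)} = -77$ ($o{\left(u \right)} = \left(-7\right) 11 = -77$)
$- 143 \left(-69 + o{\left(U \right)}\right) = - 143 \left(-69 - 77\right) = \left(-143\right) \left(-146\right) = 20878$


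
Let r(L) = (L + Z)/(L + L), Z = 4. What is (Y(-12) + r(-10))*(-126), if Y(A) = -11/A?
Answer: -1533/10 ≈ -153.30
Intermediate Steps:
r(L) = (4 + L)/(2*L) (r(L) = (L + 4)/(L + L) = (4 + L)/((2*L)) = (4 + L)*(1/(2*L)) = (4 + L)/(2*L))
(Y(-12) + r(-10))*(-126) = (-11/(-12) + (1/2)*(4 - 10)/(-10))*(-126) = (-11*(-1/12) + (1/2)*(-1/10)*(-6))*(-126) = (11/12 + 3/10)*(-126) = (73/60)*(-126) = -1533/10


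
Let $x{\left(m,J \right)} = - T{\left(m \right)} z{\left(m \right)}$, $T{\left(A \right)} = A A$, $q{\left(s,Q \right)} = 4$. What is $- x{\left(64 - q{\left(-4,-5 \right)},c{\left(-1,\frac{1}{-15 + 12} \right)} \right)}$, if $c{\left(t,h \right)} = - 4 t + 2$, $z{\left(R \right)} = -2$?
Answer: $-7200$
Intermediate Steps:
$T{\left(A \right)} = A^{2}$
$c{\left(t,h \right)} = 2 - 4 t$
$x{\left(m,J \right)} = 2 m^{2}$ ($x{\left(m,J \right)} = - m^{2} \left(-2\right) = 2 m^{2}$)
$- x{\left(64 - q{\left(-4,-5 \right)},c{\left(-1,\frac{1}{-15 + 12} \right)} \right)} = - 2 \left(64 - 4\right)^{2} = - 2 \cdot 60^{2} = - 2 \cdot 3600 = \left(-1\right) 7200 = -7200$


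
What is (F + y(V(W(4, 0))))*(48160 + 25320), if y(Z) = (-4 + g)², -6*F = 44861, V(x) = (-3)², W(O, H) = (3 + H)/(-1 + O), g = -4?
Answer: -1634084980/3 ≈ -5.4470e+8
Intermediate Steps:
W(O, H) = (3 + H)/(-1 + O)
V(x) = 9
F = -44861/6 (F = -⅙*44861 = -44861/6 ≈ -7476.8)
y(Z) = 64 (y(Z) = (-4 - 4)² = (-8)² = 64)
(F + y(V(W(4, 0))))*(48160 + 25320) = (-44861/6 + 64)*(48160 + 25320) = -44477/6*73480 = -1634084980/3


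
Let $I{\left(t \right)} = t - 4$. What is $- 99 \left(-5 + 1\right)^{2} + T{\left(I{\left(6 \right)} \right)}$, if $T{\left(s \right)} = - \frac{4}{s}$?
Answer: $-1586$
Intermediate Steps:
$I{\left(t \right)} = -4 + t$
$- 99 \left(-5 + 1\right)^{2} + T{\left(I{\left(6 \right)} \right)} = - 99 \left(-5 + 1\right)^{2} - \frac{4}{-4 + 6} = - 99 \left(-4\right)^{2} - \frac{4}{2} = \left(-99\right) 16 - 2 = -1584 - 2 = -1586$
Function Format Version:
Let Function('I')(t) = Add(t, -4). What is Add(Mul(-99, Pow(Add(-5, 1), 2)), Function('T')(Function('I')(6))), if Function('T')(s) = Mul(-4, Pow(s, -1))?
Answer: -1586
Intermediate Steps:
Function('I')(t) = Add(-4, t)
Add(Mul(-99, Pow(Add(-5, 1), 2)), Function('T')(Function('I')(6))) = Add(Mul(-99, Pow(Add(-5, 1), 2)), Mul(-4, Pow(Add(-4, 6), -1))) = Add(Mul(-99, Pow(-4, 2)), Mul(-4, Pow(2, -1))) = Add(Mul(-99, 16), Mul(-4, Rational(1, 2))) = Add(-1584, -2) = -1586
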